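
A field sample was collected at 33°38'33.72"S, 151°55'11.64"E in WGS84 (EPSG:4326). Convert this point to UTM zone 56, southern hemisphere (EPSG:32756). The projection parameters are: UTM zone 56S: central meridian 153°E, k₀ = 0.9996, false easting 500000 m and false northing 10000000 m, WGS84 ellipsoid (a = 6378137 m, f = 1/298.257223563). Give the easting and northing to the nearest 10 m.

E 399840 m, N 6276940 m

Zone 56 central meridian λ₀ = 6×56 − 183 = 153°; Δλ = -1.0801°.
Transverse Mercator on WGS84 with k₀ = 0.9996 gives E = 399837.122 m, N = 6276936.507 m.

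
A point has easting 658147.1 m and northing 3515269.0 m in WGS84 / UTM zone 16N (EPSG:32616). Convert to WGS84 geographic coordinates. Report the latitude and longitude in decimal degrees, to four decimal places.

lat 31.7620°, lon -85.3301°

Zone 16N: λ₀ = -87°, k₀ = 0.9996, false easting 500000 m.
Meridian distance M = (N − FN)/k₀ = 3516675.7 m.
Inverse transverse Mercator on WGS84 gives φ = 31.76199974°, λ = -85.33010014°.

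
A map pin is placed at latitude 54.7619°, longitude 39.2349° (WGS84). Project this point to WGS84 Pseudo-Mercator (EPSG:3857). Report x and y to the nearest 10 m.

Web Mercator is spherical with R = a = 6378137 m.
x = R·λ = 6378137 × 0.684778187 = 4367609.089 m.
y = R·ln tan(π/4 + φ/2) = 6378137 × 1.147010830 = 7315792.212 m.

x 4367610 m, y 7315790 m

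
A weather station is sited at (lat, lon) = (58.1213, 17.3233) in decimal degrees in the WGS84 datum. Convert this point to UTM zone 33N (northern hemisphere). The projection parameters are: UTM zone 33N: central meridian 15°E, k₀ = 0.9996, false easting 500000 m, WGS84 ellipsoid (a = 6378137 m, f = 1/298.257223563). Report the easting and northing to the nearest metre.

Zone 33 central meridian λ₀ = 6×33 − 183 = 15°; Δλ = +2.3233°.
Transverse Mercator on WGS84 with k₀ = 0.9996 gives E = 636847.145 m, N = 6444571.534 m.

E 636847 m, N 6444572 m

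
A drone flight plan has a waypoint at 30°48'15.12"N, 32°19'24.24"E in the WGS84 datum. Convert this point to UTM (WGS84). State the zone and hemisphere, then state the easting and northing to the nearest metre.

Longitude 32.3234° lies in the 6° band [30°, 36°), giving zone 36; latitude is north of the equator, so 36N.
Zone 36 central meridian λ₀ = 6×36 − 183 = 33°; Δλ = -0.6766°.
Transverse Mercator on WGS84 with k₀ = 0.9996 gives E = 435275.343 m, N = 3408098.419 m.

Zone 36N: E 435275 m, N 3408098 m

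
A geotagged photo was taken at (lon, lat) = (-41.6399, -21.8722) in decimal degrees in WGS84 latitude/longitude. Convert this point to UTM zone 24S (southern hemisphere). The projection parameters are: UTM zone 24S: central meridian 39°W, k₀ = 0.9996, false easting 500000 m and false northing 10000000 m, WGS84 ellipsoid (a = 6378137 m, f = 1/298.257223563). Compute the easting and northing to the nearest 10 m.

E 227190 m, N 7578980 m

Zone 24 central meridian λ₀ = 6×24 − 183 = -39°; Δλ = -2.6399°.
Transverse Mercator on WGS84 with k₀ = 0.9996 gives E = 227193.602 m, N = 7578976.145 m.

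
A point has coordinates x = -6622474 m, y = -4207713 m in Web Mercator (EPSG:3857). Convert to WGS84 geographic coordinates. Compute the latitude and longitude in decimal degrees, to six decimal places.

R = 6378137 m. λ = x/R = -59.49069613°.
φ = 2·arctan(exp(y/R)) − 90° = 2·arctan(0.51700) − 90° = -35.32190315°.

lat -35.321903°, lon -59.490696°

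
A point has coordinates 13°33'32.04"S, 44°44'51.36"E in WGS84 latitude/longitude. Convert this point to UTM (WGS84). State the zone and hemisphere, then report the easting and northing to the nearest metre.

Longitude 44.7476° lies in the 6° band [42°, 48°), giving zone 38; latitude is south of the equator, so 38S.
Zone 38 central meridian λ₀ = 6×38 − 183 = 45°; Δλ = -0.2524°.
Transverse Mercator on WGS84 with k₀ = 0.9996 gives E = 472691.863 m, N = 8501042.185 m.

Zone 38S: E 472692 m, N 8501042 m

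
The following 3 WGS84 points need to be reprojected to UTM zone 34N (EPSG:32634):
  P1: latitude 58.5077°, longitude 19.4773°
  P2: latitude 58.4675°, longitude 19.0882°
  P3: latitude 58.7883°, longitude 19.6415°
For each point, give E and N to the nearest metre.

P1: E 411277 m, N 6486242 m; P2: E 388481 m, N 6482346 m; P3: E 421476 m, N 6517276 m

UTM zone 34N: λ₀ = 21°, k₀ = 0.9996.
P1 (58.5077°, 19.4773°) → (411276.633, 6486241.642) m.
P2 (58.4675°, 19.0882°) → (388480.983, 6482346.349) m.
P3 (58.7883°, 19.6415°) → (421475.893, 6517275.721) m.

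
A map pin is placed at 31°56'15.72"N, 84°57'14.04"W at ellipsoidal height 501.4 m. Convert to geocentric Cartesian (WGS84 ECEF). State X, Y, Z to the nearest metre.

WGS84: a = 6378137 m, e² = 0.006694380; N(φ) = a/√(1−e²sin²φ) = 6384119.615 m.
X = (N+h)·cosφ·cosλ = 476564.809 m; Y = (N+h)·cosφ·sinλ = -5397141.970 m; Z = (N(1−e²)+h)·sinφ = 3354836.186 m.

X 476565 m, Y -5397142 m, Z 3354836 m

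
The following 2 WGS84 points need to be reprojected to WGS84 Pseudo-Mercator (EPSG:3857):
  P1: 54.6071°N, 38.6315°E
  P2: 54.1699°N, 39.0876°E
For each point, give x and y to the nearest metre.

P1: x 4300439 m, y 7285983 m; P2: x 4351212 m, y 7202399 m

Web Mercator: x = R·λ, y = R·ln tan(π/4+φ/2), R = 6378137 m.
P1 (54.6071°, 38.6315°) → (4300438.909, 7285982.616) m.
P2 (54.1699°, 39.0876°) → (4351211.728, 7202399.211) m.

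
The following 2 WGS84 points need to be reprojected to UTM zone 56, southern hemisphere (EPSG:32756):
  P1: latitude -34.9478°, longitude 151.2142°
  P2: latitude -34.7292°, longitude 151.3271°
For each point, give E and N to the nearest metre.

P1: E 336930 m, N 6131290 m; P2: E 346836 m, N 6155713 m

UTM zone 56S: λ₀ = 153°, k₀ = 0.9996.
P1 (-34.9478°, 151.2142°) → (336930.223, 6131289.688) m.
P2 (-34.7292°, 151.3271°) → (346836.191, 6155712.890) m.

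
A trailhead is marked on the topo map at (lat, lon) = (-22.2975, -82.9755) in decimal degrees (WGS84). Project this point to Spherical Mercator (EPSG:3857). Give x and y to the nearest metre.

x -9236790 m, y -2547281 m

Web Mercator is spherical with R = a = 6378137 m.
x = R·λ = 6378137 × -1.448195673 = -9236790.408 m.
y = R·ln tan(π/4 + φ/2) = 6378137 × -0.399377019 = -2547281.341 m.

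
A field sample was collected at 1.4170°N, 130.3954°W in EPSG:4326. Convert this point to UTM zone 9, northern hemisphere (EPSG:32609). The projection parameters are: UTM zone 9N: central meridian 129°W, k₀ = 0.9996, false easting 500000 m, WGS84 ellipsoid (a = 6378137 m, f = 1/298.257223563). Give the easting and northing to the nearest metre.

Zone 9 central meridian λ₀ = 6×9 − 183 = -129°; Δλ = -1.3954°.
Transverse Mercator on WGS84 with k₀ = 0.9996 gives E = 344758.650 m, N = 156668.150 m.

E 344759 m, N 156668 m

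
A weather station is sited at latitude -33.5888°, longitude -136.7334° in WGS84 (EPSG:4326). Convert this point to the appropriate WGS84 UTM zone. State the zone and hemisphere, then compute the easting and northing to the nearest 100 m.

Longitude -136.7334° lies in the 6° band [-138°, -132°), giving zone 8; latitude is south of the equator, so 8S.
Zone 8 central meridian λ₀ = 6×8 − 183 = -135°; Δλ = -1.7334°.
Transverse Mercator on WGS84 with k₀ = 0.9996 gives E = 339147.485 m, N = 6282089.188 m.

Zone 8S: E 339100 m, N 6282100 m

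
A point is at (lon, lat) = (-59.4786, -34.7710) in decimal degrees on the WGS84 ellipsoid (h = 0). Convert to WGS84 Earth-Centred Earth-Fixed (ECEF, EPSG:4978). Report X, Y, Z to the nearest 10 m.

WGS84: a = 6378137 m, e² = 0.006694380; N(φ) = a/√(1−e²sin²φ) = 6385091.847 m.
X = (N+h)·cosφ·cosλ = 2663704.566 m; Y = (N+h)·cosφ·sinλ = -4518213.207 m; Z = (N(1−e²)+h)·sinφ = -3617027.359 m.

X 2663700 m, Y -4518210 m, Z -3617030 m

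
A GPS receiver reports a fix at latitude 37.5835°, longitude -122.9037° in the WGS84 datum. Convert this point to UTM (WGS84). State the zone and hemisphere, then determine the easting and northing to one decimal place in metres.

Zone 10N: E 508502.5 m, N 4159609.5 m

Longitude -122.9037° lies in the 6° band [-126°, -120°), giving zone 10; latitude is north of the equator, so 10N.
Zone 10 central meridian λ₀ = 6×10 − 183 = -123°; Δλ = +0.0963°.
Transverse Mercator on WGS84 with k₀ = 0.9996 gives E = 508502.478 m, N = 4159609.476 m.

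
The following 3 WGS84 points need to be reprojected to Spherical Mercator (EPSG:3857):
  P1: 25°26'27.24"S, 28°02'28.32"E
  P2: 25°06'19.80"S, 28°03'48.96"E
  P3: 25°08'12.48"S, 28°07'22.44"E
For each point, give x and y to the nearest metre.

Web Mercator: x = R·λ, y = R·ln tan(π/4+φ/2), R = 6378137 m.
P1 (-25.4409°, 28.0412°) → (3121532.105, -2929997.187) m.
P2 (-25.1055°, 28.0636°) → (3124025.662, -2888708.496) m.
P3 (-25.1368°, 28.1229°) → (3130626.908, -2892556.799) m.

P1: x 3121532 m, y -2929997 m; P2: x 3124026 m, y -2888708 m; P3: x 3130627 m, y -2892557 m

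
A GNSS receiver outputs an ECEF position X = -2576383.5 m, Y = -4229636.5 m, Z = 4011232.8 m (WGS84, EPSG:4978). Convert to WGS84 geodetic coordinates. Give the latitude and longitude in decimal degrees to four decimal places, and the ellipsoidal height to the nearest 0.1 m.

λ = atan2(Y, X) = -121.34669976°; p = √(X²+Y²) = 4952532.4 m.
Bowring's method on WGS84 (a = 6378137 m, b = 6356752.314 m) gives φ = 39.19350009°, h = 3551.112 m.

lat 39.1935°, lon -121.3467°, h 3551.1 m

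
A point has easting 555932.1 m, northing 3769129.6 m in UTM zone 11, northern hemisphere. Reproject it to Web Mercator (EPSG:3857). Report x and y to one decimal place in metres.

x -12956909.7 m, y 4037049.5 m

Unproject from UTM 11N (λ₀ = -117°) → φ = 34.06139983°, λ = -116.39390010°.
Web Mercator (R = 6378137 m): x = -12956909.691 m, y = 4037049.506 m.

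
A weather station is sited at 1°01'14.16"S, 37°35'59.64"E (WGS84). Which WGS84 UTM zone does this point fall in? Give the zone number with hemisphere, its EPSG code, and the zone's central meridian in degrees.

Zone 37S (EPSG:32737), central meridian 39°

UTM zone = ⌊(λ + 180)/6⌋ + 1; 37.5999° ∈ [36°, 42°) → zone 37.
Hemisphere: S (φ < 0).
Central meridian λ₀ = 6×37 − 183 = 39°.
EPSG code: 32737.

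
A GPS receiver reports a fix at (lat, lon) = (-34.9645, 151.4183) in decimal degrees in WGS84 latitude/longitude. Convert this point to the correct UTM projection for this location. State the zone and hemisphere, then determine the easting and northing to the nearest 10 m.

Zone 56S: E 355600 m, N 6129750 m

Longitude 151.4183° lies in the 6° band [150°, 156°), giving zone 56; latitude is south of the equator, so 56S.
Zone 56 central meridian λ₀ = 6×56 − 183 = 153°; Δλ = -1.5817°.
Transverse Mercator on WGS84 with k₀ = 0.9996 gives E = 355598.602 m, N = 6129751.348 m.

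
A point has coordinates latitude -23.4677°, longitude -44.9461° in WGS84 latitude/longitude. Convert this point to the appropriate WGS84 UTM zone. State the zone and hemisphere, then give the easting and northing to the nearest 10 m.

Zone 23S: E 505500 m, N 7404700 m

Longitude -44.9461° lies in the 6° band [-48°, -42°), giving zone 23; latitude is south of the equator, so 23S.
Zone 23 central meridian λ₀ = 6×23 − 183 = -45°; Δλ = +0.0539°.
Transverse Mercator on WGS84 with k₀ = 0.9996 gives E = 505504.541 m, N = 7404703.414 m.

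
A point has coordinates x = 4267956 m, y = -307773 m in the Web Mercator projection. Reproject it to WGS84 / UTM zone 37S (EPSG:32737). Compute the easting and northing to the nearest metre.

E 426609 m, N 9694505 m

Web Mercator inverse (R = 6378137 m) → φ = -2.76369957°, λ = 38.33970107°.
UTM 37S forward: E = 426608.521 m, N = 9694505.390 m.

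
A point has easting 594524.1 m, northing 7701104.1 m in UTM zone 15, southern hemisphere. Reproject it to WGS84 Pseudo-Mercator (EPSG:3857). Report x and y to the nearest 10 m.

Unproject from UTM 15S (λ₀ = -93°) → φ = -20.78750031°, λ = -92.09179977°.
Web Mercator (R = 6378137 m): x = -10251612.257 m, y = -2366558.232 m.

x -10251610 m, y -2366560 m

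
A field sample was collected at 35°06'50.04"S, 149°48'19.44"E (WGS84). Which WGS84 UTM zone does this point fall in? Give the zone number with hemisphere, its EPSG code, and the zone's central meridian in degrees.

Zone 55S (EPSG:32755), central meridian 147°

UTM zone = ⌊(λ + 180)/6⌋ + 1; 149.8054° ∈ [144°, 150°) → zone 55.
Hemisphere: S (φ < 0).
Central meridian λ₀ = 6×55 − 183 = 147°.
EPSG code: 32755.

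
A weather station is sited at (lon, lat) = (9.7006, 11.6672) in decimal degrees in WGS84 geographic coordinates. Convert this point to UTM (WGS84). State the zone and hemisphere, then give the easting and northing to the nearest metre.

Longitude 9.7006° lies in the 6° band [6°, 12°), giving zone 32; latitude is north of the equator, so 32N.
Zone 32 central meridian λ₀ = 6×32 − 183 = 9°; Δλ = +0.7006°.
Transverse Mercator on WGS84 with k₀ = 0.9996 gives E = 576360.715 m, N = 1289848.112 m.

Zone 32N: E 576361 m, N 1289848 m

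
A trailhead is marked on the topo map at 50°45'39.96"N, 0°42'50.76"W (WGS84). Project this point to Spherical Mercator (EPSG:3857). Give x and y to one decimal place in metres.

Web Mercator is spherical with R = a = 6378137 m.
x = R·λ = 6378137 × -0.012463396 = -79493.248 m.
y = R·ln tan(π/4 + φ/2) = 6378137 × 1.031514905 = 6579143.380 m.

x -79493.2 m, y 6579143.4 m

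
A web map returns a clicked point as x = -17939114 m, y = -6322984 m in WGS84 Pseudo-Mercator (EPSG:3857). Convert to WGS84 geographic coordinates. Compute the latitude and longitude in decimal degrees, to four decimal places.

lat -49.2828°, lon -161.1498°

R = 6378137 m. λ = x/R = -161.14980290°.
φ = 2·arctan(exp(y/R)) − 90° = 2·arctan(0.37107) − 90° = -49.28280246°.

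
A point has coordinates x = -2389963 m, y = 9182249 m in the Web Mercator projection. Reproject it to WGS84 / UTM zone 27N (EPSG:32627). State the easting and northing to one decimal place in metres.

Web Mercator inverse (R = 6378137 m) → φ = 63.33250014°, λ = -21.46940291°.
UTM 27N forward: E = 476494.530 m, N = 7022722.328 m.

E 476494.5 m, N 7022722.3 m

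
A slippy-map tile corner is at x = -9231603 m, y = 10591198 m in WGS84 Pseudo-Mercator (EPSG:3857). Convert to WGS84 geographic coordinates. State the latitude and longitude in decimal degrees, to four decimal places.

lat 68.4802°, lon -82.9289°

R = 6378137 m. λ = x/R = -82.92890072°.
φ = 2·arctan(exp(y/R)) − 90° = 2·arctan(5.26219) − 90° = 68.48020034°.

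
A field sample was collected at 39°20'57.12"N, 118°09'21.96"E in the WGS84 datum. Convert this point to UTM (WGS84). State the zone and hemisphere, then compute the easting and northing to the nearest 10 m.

Zone 50N: E 599620 m, N 4356170 m

Longitude 118.1561° lies in the 6° band [114°, 120°), giving zone 50; latitude is north of the equator, so 50N.
Zone 50 central meridian λ₀ = 6×50 − 183 = 117°; Δλ = +1.1561°.
Transverse Mercator on WGS84 with k₀ = 0.9996 gives E = 599616.131 m, N = 4356166.119 m.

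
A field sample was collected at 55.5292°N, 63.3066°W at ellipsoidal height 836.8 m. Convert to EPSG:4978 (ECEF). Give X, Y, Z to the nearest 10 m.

X 1625560 m, Y -3232990 m, Z 5235640 m

WGS84: a = 6378137 m, e² = 0.006694380; N(φ) = a/√(1−e²sin²φ) = 6392696.646 m.
X = (N+h)·cosφ·cosλ = 1625556.437 m; Y = (N+h)·cosφ·sinλ = -3232986.930 m; Z = (N(1−e²)+h)·sinφ = 5235642.286 m.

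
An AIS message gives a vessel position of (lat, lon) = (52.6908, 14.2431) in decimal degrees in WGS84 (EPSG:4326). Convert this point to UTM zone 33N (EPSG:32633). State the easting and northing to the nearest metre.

E 448842 m, N 5838144 m

Zone 33 central meridian λ₀ = 6×33 − 183 = 15°; Δλ = -0.7569°.
Transverse Mercator on WGS84 with k₀ = 0.9996 gives E = 448842.415 m, N = 5838144.247 m.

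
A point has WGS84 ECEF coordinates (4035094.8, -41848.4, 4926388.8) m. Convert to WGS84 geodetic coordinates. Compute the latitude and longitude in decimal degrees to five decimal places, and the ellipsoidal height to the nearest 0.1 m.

lat 50.86680°, lon -0.59420°, h 2814.2 m

λ = atan2(Y, X) = -0.59419936°; p = √(X²+Y²) = 4035311.8 m.
Bowring's method on WGS84 (a = 6378137 m, b = 6356752.314 m) gives φ = 50.86679948°, h = 2814.207 m.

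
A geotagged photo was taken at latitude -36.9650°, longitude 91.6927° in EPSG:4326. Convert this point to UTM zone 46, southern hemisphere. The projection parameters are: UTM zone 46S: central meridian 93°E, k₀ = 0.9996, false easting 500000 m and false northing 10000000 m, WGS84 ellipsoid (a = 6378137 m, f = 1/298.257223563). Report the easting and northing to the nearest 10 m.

Zone 46 central meridian λ₀ = 6×46 − 183 = 93°; Δλ = -1.3073°.
Transverse Mercator on WGS84 with k₀ = 0.9996 gives E = 383625.473 m, N = 5908211.856 m.

E 383630 m, N 5908210 m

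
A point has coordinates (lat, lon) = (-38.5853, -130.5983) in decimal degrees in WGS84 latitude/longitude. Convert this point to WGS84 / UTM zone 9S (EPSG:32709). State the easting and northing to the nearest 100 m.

E 360800 m, N 5728000 m

Zone 9 central meridian λ₀ = 6×9 − 183 = -129°; Δλ = -1.5983°.
Transverse Mercator on WGS84 with k₀ = 0.9996 gives E = 360792.106 m, N = 5728030.345 m.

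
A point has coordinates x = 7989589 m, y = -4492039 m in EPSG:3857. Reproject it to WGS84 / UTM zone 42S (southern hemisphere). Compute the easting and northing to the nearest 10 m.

Web Mercator inverse (R = 6378137 m) → φ = -37.37880020°, λ = 71.77169913°.
UTM 42S forward: E = 745411.514 m, N = 5859499.549 m.

E 745410 m, N 5859500 m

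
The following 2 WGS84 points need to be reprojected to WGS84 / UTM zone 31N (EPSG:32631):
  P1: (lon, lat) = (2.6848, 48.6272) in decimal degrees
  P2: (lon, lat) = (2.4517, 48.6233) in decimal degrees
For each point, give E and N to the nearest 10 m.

P1: E 476770 m, N 5386060 m; P2: E 459590 m, N 5385730 m

UTM zone 31N: λ₀ = 3°, k₀ = 0.9996.
P1 (48.6272°, 2.6848°) → (476773.921, 5386062.663) m.
P2 (48.6233°, 2.4517°) → (459594.466, 5385726.280) m.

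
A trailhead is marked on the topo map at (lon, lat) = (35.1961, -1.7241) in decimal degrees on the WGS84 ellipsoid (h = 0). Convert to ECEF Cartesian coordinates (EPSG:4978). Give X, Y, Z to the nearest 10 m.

X 5209770 m, Y 3674560 m, Z -190610 m

WGS84: a = 6378137 m, e² = 0.006694380; N(φ) = a/√(1−e²sin²φ) = 6378156.325 m.
X = (N+h)·cosφ·cosλ = 5209768.581 m; Y = (N+h)·cosφ·sinλ = 3674556.404 m; Z = (N(1−e²)+h)·sinφ = -190612.917 m.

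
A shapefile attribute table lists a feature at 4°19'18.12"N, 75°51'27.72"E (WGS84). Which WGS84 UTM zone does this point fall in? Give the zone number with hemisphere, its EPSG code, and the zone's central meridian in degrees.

UTM zone = ⌊(λ + 180)/6⌋ + 1; 75.8577° ∈ [72°, 78°) → zone 43.
Hemisphere: N (φ ≥ 0).
Central meridian λ₀ = 6×43 − 183 = 75°.
EPSG code: 32643.

Zone 43N (EPSG:32643), central meridian 75°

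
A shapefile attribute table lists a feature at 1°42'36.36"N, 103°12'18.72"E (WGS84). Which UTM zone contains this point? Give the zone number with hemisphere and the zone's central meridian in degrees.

UTM zone = ⌊(λ + 180)/6⌋ + 1; 103.2052° ∈ [102°, 108°) → zone 48.
Hemisphere: N (φ ≥ 0).
Central meridian λ₀ = 6×48 − 183 = 105°.

Zone 48N, central meridian 105°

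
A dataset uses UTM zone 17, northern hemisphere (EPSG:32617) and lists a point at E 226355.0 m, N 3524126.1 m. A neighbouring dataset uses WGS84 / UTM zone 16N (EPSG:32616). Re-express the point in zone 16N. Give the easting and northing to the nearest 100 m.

E 794300 m, N 3524700 m

UTM 17N → geographic: φ = 31.81999984°, λ = -83.89090001°.
UTM 16N (λ₀ = -87°) forward: E = 794307.985 m, N = 3524697.069 m.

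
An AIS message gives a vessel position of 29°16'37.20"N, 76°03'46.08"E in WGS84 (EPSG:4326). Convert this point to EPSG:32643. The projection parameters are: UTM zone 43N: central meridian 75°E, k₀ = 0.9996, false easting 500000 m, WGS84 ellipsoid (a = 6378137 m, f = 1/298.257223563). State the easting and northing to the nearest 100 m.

E 603200 m, N 3239100 m

Zone 43 central meridian λ₀ = 6×43 − 183 = 75°; Δλ = +1.0628°.
Transverse Mercator on WGS84 with k₀ = 0.9996 gives E = 603242.567 m, N = 3239143.779 m.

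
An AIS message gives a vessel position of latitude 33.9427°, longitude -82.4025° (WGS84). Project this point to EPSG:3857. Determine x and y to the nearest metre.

Web Mercator is spherical with R = a = 6378137 m.
x = R·λ = 6378137 × -1.438194937 = -9173004.340 m.
y = R·ln tan(π/4 + φ/2) = 6378137 × 0.630452220 = 4021110.629 m.

x -9173004 m, y 4021111 m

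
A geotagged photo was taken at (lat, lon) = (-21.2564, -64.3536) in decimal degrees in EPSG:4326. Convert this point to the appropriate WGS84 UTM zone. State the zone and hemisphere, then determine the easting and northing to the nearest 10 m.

Longitude -64.3536° lies in the 6° band [-66°, -60°), giving zone 20; latitude is south of the equator, so 20S.
Zone 20 central meridian λ₀ = 6×20 − 183 = -63°; Δλ = -1.3536°.
Transverse Mercator on WGS84 with k₀ = 0.9996 gives E = 359553.911 m, N = 7648873.906 m.

Zone 20S: E 359550 m, N 7648870 m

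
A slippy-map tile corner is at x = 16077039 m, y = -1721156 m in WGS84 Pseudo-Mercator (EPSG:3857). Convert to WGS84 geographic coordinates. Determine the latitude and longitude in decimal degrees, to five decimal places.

R = 6378137 m. λ = x/R = 144.42249857°.
φ = 2·arctan(exp(y/R)) − 90° = 2·arctan(0.76349) − 90° = -15.27710211°.

lat -15.27710°, lon 144.42250°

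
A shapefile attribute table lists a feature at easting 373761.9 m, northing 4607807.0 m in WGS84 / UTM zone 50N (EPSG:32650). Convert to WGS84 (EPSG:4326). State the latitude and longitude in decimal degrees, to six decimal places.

Zone 50N: λ₀ = 117°, k₀ = 0.9996, false easting 500000 m.
Meridian distance M = (N − FN)/k₀ = 4609650.9 m.
Inverse transverse Mercator on WGS84 gives φ = 41.61199964°, λ = 115.48489995°.

lat 41.612000°, lon 115.484900°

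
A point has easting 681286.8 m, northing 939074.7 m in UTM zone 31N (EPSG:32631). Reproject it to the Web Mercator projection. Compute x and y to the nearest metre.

x 517290 m, y 948805 m

Unproject from UTM 31N (λ₀ = 3°) → φ = 8.49200000°, λ = 4.64689958°.
Web Mercator (R = 6378137 m): x = 517290.495 m, y = 948805.270 m.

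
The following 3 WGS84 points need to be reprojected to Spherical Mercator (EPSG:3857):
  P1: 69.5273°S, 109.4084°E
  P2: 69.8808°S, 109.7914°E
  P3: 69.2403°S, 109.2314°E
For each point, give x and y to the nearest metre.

Web Mercator: x = R·λ, y = R·ln tan(π/4+φ/2), R = 6378137 m.
P1 (-69.5273°, 109.4084°) → (12179287.377, -10916579.052) m.
P2 (-69.8808°, 109.7914°) → (12221922.741, -11030029.302) m.
P3 (-69.2403°, 109.2314°) → (12159583.827, -10825841.683) m.

P1: x 12179287 m, y -10916579 m; P2: x 12221923 m, y -11030029 m; P3: x 12159584 m, y -10825842 m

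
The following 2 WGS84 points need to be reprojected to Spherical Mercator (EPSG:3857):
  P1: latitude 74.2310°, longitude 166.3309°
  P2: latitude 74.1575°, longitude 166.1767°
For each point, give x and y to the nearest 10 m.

Web Mercator: x = R·λ, y = R·ln tan(π/4+φ/2), R = 6378137 m.
P1 (74.2310°, 166.3309°) → (18515871.091, 12609499.691) m.
P2 (74.1575°, 166.1767°) → (18498705.626, 12579460.434) m.

P1: x 18515870 m, y 12609500 m; P2: x 18498710 m, y 12579460 m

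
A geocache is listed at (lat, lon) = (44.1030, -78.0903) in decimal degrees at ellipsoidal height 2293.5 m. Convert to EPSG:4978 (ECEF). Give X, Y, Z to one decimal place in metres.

WGS84: a = 6378137 m, e² = 0.006694380; N(φ) = a/√(1−e²sin²φ) = 6388502.457 m.
X = (N+h)·cosφ·cosλ = 947065.410 m; Y = (N+h)·cosφ·sinλ = -4490379.666 m; Z = (N(1−e²)+h)·sinφ = 4417913.227 m.

X 947065.4 m, Y -4490379.7 m, Z 4417913.2 m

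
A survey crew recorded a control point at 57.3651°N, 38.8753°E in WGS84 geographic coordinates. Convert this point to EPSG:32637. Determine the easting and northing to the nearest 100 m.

E 492500 m, N 6358000 m

Zone 37 central meridian λ₀ = 6×37 − 183 = 39°; Δλ = -0.1247°.
Transverse Mercator on WGS84 with k₀ = 0.9996 gives E = 492499.080 m, N = 6358035.213 m.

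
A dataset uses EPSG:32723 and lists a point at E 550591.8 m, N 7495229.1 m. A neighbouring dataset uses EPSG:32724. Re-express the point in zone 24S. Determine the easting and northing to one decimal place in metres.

E -66493.1 m, N 7484805.8 m

UTM 23S → geographic: φ = -22.64920020°, λ = -44.50760001°.
UTM 24S (λ₀ = -39°) forward: E = -66493.076 m, N = 7484805.754 m.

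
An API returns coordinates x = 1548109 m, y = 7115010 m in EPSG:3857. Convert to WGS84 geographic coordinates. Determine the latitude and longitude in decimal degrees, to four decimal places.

R = 6378137 m. λ = x/R = 13.90689976°.
φ = 2·arctan(exp(y/R)) − 90° = 2·arctan(3.05119) − 90° = 53.70779898°.

lat 53.7078°, lon 13.9069°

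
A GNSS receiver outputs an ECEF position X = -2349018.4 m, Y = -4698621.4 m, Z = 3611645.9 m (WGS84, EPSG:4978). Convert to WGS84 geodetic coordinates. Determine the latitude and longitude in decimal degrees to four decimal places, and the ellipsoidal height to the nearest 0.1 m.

lat 34.6894°, lon -116.5622°, h 3616.4 m

λ = atan2(Y, X) = -116.56219962°; p = √(X²+Y²) = 5253087.7 m.
Bowring's method on WGS84 (a = 6378137 m, b = 6356752.314 m) gives φ = 34.68939965°, h = 3616.394 m.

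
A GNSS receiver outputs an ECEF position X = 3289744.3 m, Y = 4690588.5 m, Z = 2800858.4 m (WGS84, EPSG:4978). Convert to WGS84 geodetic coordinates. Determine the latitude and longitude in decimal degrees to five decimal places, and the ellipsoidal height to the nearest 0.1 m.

lat 26.20480°, lon 54.95610°, h 3217.8 m

λ = atan2(Y, X) = 54.95609998°; p = √(X²+Y²) = 5729226.7 m.
Bowring's method on WGS84 (a = 6378137 m, b = 6356752.314 m) gives φ = 26.20479986°, h = 3217.796 m.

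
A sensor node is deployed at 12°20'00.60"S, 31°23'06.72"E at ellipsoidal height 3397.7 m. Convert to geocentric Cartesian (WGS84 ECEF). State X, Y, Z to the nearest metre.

X 5322904 m, Y 3247228 m, Z -1354193 m

WGS84: a = 6378137 m, e² = 0.006694380; N(φ) = a/√(1−e²sin²φ) = 6379111.278 m.
X = (N+h)·cosφ·cosλ = 5322904.108 m; Y = (N+h)·cosφ·sinλ = 3247227.594 m; Z = (N(1−e²)+h)·sinφ = -1354192.534 m.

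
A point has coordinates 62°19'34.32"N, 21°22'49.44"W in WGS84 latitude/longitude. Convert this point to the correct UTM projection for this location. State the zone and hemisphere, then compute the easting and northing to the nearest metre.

Longitude -21.3804° lies in the 6° band [-24°, -18°), giving zone 27; latitude is north of the equator, so 27N.
Zone 27 central meridian λ₀ = 6×27 − 183 = -21°; Δλ = -0.3804°.
Transverse Mercator on WGS84 with k₀ = 0.9996 gives E = 480289.112 m, N = 6910577.964 m.

Zone 27N: E 480289 m, N 6910578 m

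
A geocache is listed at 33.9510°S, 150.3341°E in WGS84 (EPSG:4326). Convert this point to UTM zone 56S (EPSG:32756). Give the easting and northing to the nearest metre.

Zone 56 central meridian λ₀ = 6×56 − 183 = 153°; Δλ = -2.6659°.
Transverse Mercator on WGS84 with k₀ = 0.9996 gives E = 253634.939 m, N = 6240074.673 m.

E 253635 m, N 6240075 m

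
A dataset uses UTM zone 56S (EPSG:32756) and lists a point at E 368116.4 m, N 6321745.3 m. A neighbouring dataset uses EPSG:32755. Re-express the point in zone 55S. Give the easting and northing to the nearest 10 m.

UTM 56S → geographic: φ = -33.23519987°, λ = 151.58449955°.
UTM 55S (λ₀ = 147°) forward: E = 927308.213 m, N = 6313256.530 m.

E 927310 m, N 6313260 m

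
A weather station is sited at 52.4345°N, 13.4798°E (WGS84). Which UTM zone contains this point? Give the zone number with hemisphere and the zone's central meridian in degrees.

Zone 33N, central meridian 15°

UTM zone = ⌊(λ + 180)/6⌋ + 1; 13.4798° ∈ [12°, 18°) → zone 33.
Hemisphere: N (φ ≥ 0).
Central meridian λ₀ = 6×33 − 183 = 15°.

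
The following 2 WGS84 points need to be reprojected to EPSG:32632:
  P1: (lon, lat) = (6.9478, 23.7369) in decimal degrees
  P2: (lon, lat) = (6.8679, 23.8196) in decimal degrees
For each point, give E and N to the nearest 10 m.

P1: E 290820 m, N 2626610 m; P2: E 282810 m, N 2635890 m

UTM zone 32N: λ₀ = 9°, k₀ = 0.9996.
P1 (23.7369°, 6.9478°) → (290815.929, 2626606.644) m.
P2 (23.8196°, 6.8679°) → (282806.582, 2635886.532) m.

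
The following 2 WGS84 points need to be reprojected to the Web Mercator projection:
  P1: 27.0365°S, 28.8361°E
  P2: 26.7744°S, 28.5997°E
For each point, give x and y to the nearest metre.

Web Mercator: x = R·λ, y = R·ln tan(π/4+φ/2), R = 6378137 m.
P1 (-27.0365°, 28.8361°) → (3210019.968, -3128032.682) m.
P2 (-26.7744°, 28.5997°) → (3183704.041, -3095314.174) m.

P1: x 3210020 m, y -3128033 m; P2: x 3183704 m, y -3095314 m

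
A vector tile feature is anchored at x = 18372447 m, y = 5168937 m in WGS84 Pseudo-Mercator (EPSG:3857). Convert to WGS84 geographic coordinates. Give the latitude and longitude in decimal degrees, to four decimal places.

R = 6378137 m. λ = x/R = 165.04249947°.
φ = 2·arctan(exp(y/R)) − 90° = 2·arctan(2.24884) − 90° = 42.05310075°.

lat 42.0531°, lon 165.0425°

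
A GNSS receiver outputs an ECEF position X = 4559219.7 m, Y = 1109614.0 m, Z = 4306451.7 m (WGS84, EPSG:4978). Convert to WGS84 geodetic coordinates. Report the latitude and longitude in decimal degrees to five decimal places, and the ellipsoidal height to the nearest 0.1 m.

lat 42.73650°, lon 13.67860°, h 595.6 m

λ = atan2(Y, X) = 13.67859929°; p = √(X²+Y²) = 4692305.1 m.
Bowring's method on WGS84 (a = 6378137 m, b = 6356752.314 m) gives φ = 42.73649950°, h = 595.595 m.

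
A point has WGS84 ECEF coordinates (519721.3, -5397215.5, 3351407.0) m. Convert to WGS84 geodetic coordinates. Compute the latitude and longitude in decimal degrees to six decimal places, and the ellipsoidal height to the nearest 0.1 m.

lat 31.892200°, lon -84.499700°, h 2117.4 m

λ = atan2(Y, X) = -84.49969963°; p = √(X²+Y²) = 5422180.9 m.
Bowring's method on WGS84 (a = 6378137 m, b = 6356752.314 m) gives φ = 31.89219973°, h = 2117.425 m.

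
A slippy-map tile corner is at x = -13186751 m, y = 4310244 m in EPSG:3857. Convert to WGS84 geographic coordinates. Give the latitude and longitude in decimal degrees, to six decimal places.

R = 6378137 m. λ = x/R = -118.45859971°.
φ = 2·arctan(exp(y/R)) − 90° = 2·arctan(1.96557) − 90° = 36.06990166°.

lat 36.069902°, lon -118.458600°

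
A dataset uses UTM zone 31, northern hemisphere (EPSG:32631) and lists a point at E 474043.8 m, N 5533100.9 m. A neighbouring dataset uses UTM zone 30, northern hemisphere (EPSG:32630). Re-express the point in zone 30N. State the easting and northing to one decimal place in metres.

UTM 31N → geographic: φ = 49.94970022°, λ = 2.63819946°.
UTM 30N (λ₀ = -3°) forward: E = 904382.199 m, N = 5548291.246 m.

E 904382.2 m, N 5548291.2 m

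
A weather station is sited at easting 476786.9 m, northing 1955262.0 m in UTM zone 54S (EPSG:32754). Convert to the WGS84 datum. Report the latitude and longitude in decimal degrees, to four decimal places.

Zone 54S: λ₀ = 141°, k₀ = 0.9996, false easting 500000 m, false northing 10000000 m.
Meridian distance M = (N − FN)/k₀ = -8047957.2 m.
Inverse transverse Mercator on WGS84 gives φ = -72.49910032°, λ = 140.30840055°.

lat -72.4991°, lon 140.3084°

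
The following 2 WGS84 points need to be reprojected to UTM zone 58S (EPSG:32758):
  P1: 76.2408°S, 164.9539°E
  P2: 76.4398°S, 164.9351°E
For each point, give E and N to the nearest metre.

P1: E 498776 m, N 1537945 m; P2: E 498301 m, N 1515738 m

UTM zone 58S: λ₀ = 165°, k₀ = 0.9996.
P1 (-76.2408°, 164.9539°) → (498776.054, 1537944.633) m.
P2 (-76.4398°, 164.9351°) → (498301.359, 1515738.486) m.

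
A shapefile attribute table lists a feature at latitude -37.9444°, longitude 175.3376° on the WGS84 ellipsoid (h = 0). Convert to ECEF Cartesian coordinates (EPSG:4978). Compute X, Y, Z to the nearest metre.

X -5019561 m, Y 409367 m, Z -3900579 m

WGS84: a = 6378137 m, e² = 0.006694380; N(φ) = a/√(1−e²sin²φ) = 6386224.302 m.
X = (N+h)·cosφ·cosλ = -5019561.283 m; Y = (N+h)·cosφ·sinλ = 409366.916 m; Z = (N(1−e²)+h)·sinφ = -3900579.016 m.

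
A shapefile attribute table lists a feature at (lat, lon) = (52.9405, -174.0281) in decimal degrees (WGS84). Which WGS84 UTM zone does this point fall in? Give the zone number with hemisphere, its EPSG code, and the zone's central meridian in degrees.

Zone 1N (EPSG:32601), central meridian -177°

UTM zone = ⌊(λ + 180)/6⌋ + 1; -174.0281° ∈ [-180°, -174°) → zone 1.
Hemisphere: N (φ ≥ 0).
Central meridian λ₀ = 6×1 − 183 = -177°.
EPSG code: 32601.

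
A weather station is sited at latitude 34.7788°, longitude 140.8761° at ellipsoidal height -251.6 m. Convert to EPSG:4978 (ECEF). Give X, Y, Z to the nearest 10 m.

X -4068410 m, Y 3309120 m, Z 3617590 m

WGS84: a = 6378137 m, e² = 0.006694380; N(φ) = a/√(1−e²sin²φ) = 6385094.580 m.
X = (N+h)·cosφ·cosλ = -4068406.568 m; Y = (N+h)·cosφ·sinλ = 3309123.179 m; Z = (N(1−e²)+h)·sinφ = 3617594.605 m.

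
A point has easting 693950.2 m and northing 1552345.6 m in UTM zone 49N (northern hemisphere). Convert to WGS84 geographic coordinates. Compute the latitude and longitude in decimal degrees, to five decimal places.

lat 14.03510°, lon 112.79600°

Zone 49N: λ₀ = 111°, k₀ = 0.9996, false easting 500000 m.
Meridian distance M = (N − FN)/k₀ = 1552966.8 m.
Inverse transverse Mercator on WGS84 gives φ = 14.03510024°, λ = 112.79600018°.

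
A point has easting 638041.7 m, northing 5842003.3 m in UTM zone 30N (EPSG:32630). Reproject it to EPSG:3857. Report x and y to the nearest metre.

Unproject from UTM 30N (λ₀ = -3°) → φ = 52.71029982°, λ = -0.95659998°.
Web Mercator (R = 6378137 m): x = -106488.223 m, y = 6929589.981 m.

x -106488 m, y 6929590 m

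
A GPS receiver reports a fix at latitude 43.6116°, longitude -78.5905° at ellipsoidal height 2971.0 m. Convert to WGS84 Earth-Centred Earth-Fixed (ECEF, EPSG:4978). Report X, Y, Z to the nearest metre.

WGS84: a = 6378137 m, e² = 0.006694380; N(φ) = a/√(1−e²sin²φ) = 6388318.621 m.
X = (N+h)·cosφ·cosλ = 915411.394 m; Y = (N+h)·cosφ·sinλ = -4536052.809 m; Z = (N(1−e²)+h)·sinφ = 4378996.774 m.

X 915411 m, Y -4536053 m, Z 4378997 m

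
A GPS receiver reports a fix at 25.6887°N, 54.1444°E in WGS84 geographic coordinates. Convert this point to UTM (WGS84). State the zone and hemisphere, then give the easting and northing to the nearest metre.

Zone 40N: E 213395 m, N 2844308 m

Longitude 54.1444° lies in the 6° band [54°, 60°), giving zone 40; latitude is north of the equator, so 40N.
Zone 40 central meridian λ₀ = 6×40 − 183 = 57°; Δλ = -2.8556°.
Transverse Mercator on WGS84 with k₀ = 0.9996 gives E = 213394.641 m, N = 2844307.764 m.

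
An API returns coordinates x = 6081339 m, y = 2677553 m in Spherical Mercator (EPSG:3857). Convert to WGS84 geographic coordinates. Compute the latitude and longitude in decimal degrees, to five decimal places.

R = 6378137 m. λ = x/R = 54.62959772°.
φ = 2·arctan(exp(y/R)) − 90° = 2·arctan(1.52166) − 90° = 23.37599790°.

lat 23.37600°, lon 54.62960°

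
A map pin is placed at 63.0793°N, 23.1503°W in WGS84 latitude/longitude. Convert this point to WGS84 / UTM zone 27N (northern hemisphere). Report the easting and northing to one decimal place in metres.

Zone 27 central meridian λ₀ = 6×27 − 183 = -21°; Δλ = -2.1503°.
Transverse Mercator on WGS84 with k₀ = 0.9996 gives E = 391392.407 m, N = 6996242.100 m.

E 391392.4 m, N 6996242.1 m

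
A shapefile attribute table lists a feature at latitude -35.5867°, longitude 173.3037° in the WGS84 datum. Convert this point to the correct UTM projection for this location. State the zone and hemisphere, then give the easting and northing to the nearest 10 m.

Zone 59S: E 708720 m, N 6059450 m

Longitude 173.3037° lies in the 6° band [168°, 174°), giving zone 59; latitude is south of the equator, so 59S.
Zone 59 central meridian λ₀ = 6×59 − 183 = 171°; Δλ = +2.3037°.
Transverse Mercator on WGS84 with k₀ = 0.9996 gives E = 708723.252 m, N = 6059448.362 m.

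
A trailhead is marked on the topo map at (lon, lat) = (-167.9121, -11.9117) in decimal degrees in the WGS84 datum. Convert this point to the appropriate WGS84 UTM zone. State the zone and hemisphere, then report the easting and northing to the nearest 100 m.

Zone 3S: E 182800 m, N 8681500 m

Longitude -167.9121° lies in the 6° band [-168°, -162°), giving zone 3; latitude is south of the equator, so 3S.
Zone 3 central meridian λ₀ = 6×3 − 183 = -165°; Δλ = -2.9121°.
Transverse Mercator on WGS84 with k₀ = 0.9996 gives E = 182762.830 m, N = 8681545.304 m.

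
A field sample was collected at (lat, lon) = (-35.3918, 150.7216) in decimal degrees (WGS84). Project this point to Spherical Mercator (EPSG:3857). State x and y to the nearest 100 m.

x 16778300 m, y -4217300 m

Web Mercator is spherical with R = a = 6378137 m.
x = R·λ = 6378137 × 2.630588174 = 16778251.764 m.
y = R·ln tan(π/4 + φ/2) = 6378137 × -0.661204596 = -4217253.495 m.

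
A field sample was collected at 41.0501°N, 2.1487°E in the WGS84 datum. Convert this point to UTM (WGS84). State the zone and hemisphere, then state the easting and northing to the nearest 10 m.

Zone 31N: E 428460 m, N 4544670 m

Longitude 2.1487° lies in the 6° band [0°, 6°), giving zone 31; latitude is north of the equator, so 31N.
Zone 31 central meridian λ₀ = 6×31 − 183 = 3°; Δλ = -0.8513°.
Transverse Mercator on WGS84 with k₀ = 0.9996 gives E = 428458.239 m, N = 4544667.710 m.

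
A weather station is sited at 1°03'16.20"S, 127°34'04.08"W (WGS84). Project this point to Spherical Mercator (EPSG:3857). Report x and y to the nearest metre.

Web Mercator is spherical with R = a = 6378137 m.
x = R·λ = 6378137 × -2.226478130 = -14200782.538 m.
y = R·ln tan(π/4 + φ/2) = 6378137 × -0.018405536 = -117393.031 m.

x -14200783 m, y -117393 m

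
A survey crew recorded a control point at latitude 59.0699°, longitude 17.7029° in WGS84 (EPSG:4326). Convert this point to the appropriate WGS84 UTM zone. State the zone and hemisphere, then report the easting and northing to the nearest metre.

Zone 33N: E 654946 m, N 6550971 m

Longitude 17.7029° lies in the 6° band [12°, 18°), giving zone 33; latitude is north of the equator, so 33N.
Zone 33 central meridian λ₀ = 6×33 − 183 = 15°; Δλ = +2.7029°.
Transverse Mercator on WGS84 with k₀ = 0.9996 gives E = 654945.898 m, N = 6550971.380 m.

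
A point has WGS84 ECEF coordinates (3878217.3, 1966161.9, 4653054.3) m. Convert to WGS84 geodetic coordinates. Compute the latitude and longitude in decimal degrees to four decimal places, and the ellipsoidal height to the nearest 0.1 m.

lat 47.1320°, lon 26.8839°, h 1765.2 m

λ = atan2(Y, X) = 26.88390037°; p = √(X²+Y²) = 4348144.7 m.
Bowring's method on WGS84 (a = 6378137 m, b = 6356752.314 m) gives φ = 47.13199994°, h = 1765.195 m.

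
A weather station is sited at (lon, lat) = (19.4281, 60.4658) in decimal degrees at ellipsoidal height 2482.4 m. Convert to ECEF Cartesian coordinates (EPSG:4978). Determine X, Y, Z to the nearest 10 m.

WGS84: a = 6378137 m, e² = 0.006694380; N(φ) = a/√(1−e²sin²φ) = 6394359.909 m.
X = (N+h)·cosφ·cosλ = 2973729.757 m; Y = (N+h)·cosφ·sinλ = 1048855.135 m; Z = (N(1−e²)+h)·sinφ = 5528402.834 m.

X 2973730 m, Y 1048860 m, Z 5528400 m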